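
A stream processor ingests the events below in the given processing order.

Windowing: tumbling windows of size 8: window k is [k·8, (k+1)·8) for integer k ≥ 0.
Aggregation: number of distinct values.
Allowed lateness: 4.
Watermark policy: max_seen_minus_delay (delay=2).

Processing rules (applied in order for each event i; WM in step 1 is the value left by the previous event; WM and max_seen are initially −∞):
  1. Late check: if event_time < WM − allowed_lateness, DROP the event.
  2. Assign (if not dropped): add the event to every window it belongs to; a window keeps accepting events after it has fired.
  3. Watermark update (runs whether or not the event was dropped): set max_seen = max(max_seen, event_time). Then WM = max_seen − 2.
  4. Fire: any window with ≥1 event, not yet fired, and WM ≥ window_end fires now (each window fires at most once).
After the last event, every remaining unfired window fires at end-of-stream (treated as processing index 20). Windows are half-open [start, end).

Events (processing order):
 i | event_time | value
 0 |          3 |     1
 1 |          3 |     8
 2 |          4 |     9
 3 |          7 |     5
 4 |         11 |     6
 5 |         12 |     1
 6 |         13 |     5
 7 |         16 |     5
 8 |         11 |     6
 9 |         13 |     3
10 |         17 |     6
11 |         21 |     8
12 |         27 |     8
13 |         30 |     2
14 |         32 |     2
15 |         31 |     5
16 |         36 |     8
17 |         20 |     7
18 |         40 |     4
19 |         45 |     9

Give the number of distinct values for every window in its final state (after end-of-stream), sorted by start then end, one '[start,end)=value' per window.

i=0 t=3 v=1: → [0,8); WM=1
i=1 t=3 v=8: → [0,8); WM=1
i=2 t=4 v=9: → [0,8); WM=2
i=3 t=7 v=5: → [0,8); WM=5
i=4 t=11 v=6: → [8,16); WM=9; [0,8) fires=4
i=5 t=12 v=1: → [8,16); WM=10
i=6 t=13 v=5: → [8,16); WM=11
i=7 t=16 v=5: → [16,24); WM=14
i=8 t=11 v=6: → [8,16); WM=14
i=9 t=13 v=3: → [8,16); WM=14
i=10 t=17 v=6: → [16,24); WM=15
i=11 t=21 v=8: → [16,24); WM=19; [8,16) fires=4
i=12 t=27 v=8: → [24,32); WM=25; [16,24) fires=3
i=13 t=30 v=2: → [24,32); WM=28
i=14 t=32 v=2: → [32,40); WM=30
i=15 t=31 v=5: → [24,32); WM=30
i=16 t=36 v=8: → [32,40); WM=34; [24,32) fires=3
i=17 t=20 v=7: DROP (t<34-4); WM=34
i=18 t=40 v=4: → [40,48); WM=38
i=19 t=45 v=9: → [40,48); WM=43; [32,40) fires=2

[0,8)=4 [8,16)=4 [16,24)=3 [24,32)=3 [32,40)=2 [40,48)=2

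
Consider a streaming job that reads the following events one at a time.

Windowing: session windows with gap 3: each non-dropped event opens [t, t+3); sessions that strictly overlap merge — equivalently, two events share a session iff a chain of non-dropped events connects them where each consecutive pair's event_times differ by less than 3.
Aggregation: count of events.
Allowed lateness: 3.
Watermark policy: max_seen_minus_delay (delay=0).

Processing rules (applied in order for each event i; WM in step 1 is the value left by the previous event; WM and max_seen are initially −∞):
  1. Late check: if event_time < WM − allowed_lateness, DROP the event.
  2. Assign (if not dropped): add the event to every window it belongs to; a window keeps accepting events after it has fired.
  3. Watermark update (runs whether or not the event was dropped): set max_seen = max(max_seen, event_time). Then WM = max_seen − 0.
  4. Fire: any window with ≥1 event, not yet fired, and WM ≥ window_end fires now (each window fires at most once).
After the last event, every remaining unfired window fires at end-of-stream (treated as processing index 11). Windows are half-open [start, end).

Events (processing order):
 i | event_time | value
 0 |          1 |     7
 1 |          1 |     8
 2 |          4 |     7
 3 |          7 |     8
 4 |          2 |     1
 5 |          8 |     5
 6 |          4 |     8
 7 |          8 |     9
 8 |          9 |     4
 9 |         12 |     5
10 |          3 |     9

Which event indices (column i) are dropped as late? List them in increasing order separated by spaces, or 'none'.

i=0 t=1 v=7: → [1,4); WM=1
i=1 t=1 v=8: → [1,4); WM=1
i=2 t=4 v=7: → [4,7); WM=4
i=3 t=7 v=8: → [7,10); WM=7
i=4 t=2 v=1: DROP (t<7-3); WM=7
i=5 t=8 v=5: → [7,11); WM=8
i=6 t=4 v=8: DROP (t<8-3); WM=8
i=7 t=8 v=9: → [7,11); WM=8
i=8 t=9 v=4: → [7,12); WM=9
i=9 t=12 v=5: → [12,15); WM=12
i=10 t=3 v=9: DROP (t<12-3); WM=12

4 6 10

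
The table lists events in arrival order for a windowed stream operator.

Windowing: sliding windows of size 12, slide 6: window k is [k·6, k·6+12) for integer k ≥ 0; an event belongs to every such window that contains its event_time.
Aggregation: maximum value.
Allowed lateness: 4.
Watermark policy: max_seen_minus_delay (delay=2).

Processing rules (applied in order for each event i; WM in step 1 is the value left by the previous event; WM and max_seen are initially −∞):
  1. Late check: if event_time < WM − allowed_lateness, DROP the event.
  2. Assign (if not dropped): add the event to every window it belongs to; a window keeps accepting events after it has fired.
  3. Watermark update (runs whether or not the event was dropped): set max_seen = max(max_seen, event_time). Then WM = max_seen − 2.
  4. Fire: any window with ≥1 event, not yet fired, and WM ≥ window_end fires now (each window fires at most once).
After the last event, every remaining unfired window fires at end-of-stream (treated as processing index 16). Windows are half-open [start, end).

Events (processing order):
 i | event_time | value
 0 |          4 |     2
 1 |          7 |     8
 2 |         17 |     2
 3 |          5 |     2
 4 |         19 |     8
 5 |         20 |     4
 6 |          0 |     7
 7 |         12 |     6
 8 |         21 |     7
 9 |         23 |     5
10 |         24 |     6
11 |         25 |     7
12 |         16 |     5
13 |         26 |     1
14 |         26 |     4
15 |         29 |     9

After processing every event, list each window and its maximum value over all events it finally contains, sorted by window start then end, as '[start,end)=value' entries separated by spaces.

[0,12)=8 [6,18)=8 [12,24)=8 [18,30)=9 [24,36)=9

i=0 t=4 v=2: → [0,12); WM=2
i=1 t=7 v=8: → [6,18),[0,12); WM=5
i=2 t=17 v=2: → [12,24),[6,18); WM=15; [0,12) fires=8
i=3 t=5 v=2: DROP (t<15-4); WM=15
i=4 t=19 v=8: → [18,30),[12,24); WM=17
i=5 t=20 v=4: → [18,30),[12,24); WM=18; [6,18) fires=8
i=6 t=0 v=7: DROP (t<18-4); WM=18
i=7 t=12 v=6: DROP (t<18-4); WM=18
i=8 t=21 v=7: → [18,30),[12,24); WM=19
i=9 t=23 v=5: → [18,30),[12,24); WM=21
i=10 t=24 v=6: → [24,36),[18,30); WM=22
i=11 t=25 v=7: → [24,36),[18,30); WM=23
i=12 t=16 v=5: DROP (t<23-4); WM=23
i=13 t=26 v=1: → [24,36),[18,30); WM=24; [12,24) fires=8
i=14 t=26 v=4: → [24,36),[18,30); WM=24
i=15 t=29 v=9: → [24,36),[18,30); WM=27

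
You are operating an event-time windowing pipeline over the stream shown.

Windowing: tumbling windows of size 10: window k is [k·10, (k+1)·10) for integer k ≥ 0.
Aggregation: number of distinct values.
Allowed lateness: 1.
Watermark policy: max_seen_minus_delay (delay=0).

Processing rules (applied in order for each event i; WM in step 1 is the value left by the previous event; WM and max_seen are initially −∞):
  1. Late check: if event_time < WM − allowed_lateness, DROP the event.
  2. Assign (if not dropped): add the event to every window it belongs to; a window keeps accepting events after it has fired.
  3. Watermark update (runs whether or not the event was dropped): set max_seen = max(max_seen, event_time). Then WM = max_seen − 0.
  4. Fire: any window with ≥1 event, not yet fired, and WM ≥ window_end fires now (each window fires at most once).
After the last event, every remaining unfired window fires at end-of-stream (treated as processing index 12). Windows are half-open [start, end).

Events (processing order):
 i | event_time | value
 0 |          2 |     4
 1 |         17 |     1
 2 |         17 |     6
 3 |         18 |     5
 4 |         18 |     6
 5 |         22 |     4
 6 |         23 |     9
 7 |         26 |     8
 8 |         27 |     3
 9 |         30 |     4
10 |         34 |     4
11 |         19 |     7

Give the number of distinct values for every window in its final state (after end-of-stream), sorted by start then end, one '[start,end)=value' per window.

i=0 t=2 v=4: → [0,10); WM=2
i=1 t=17 v=1: → [10,20); WM=17; [0,10) fires=1
i=2 t=17 v=6: → [10,20); WM=17
i=3 t=18 v=5: → [10,20); WM=18
i=4 t=18 v=6: → [10,20); WM=18
i=5 t=22 v=4: → [20,30); WM=22; [10,20) fires=3
i=6 t=23 v=9: → [20,30); WM=23
i=7 t=26 v=8: → [20,30); WM=26
i=8 t=27 v=3: → [20,30); WM=27
i=9 t=30 v=4: → [30,40); WM=30; [20,30) fires=4
i=10 t=34 v=4: → [30,40); WM=34
i=11 t=19 v=7: DROP (t<34-1); WM=34

[0,10)=1 [10,20)=3 [20,30)=4 [30,40)=1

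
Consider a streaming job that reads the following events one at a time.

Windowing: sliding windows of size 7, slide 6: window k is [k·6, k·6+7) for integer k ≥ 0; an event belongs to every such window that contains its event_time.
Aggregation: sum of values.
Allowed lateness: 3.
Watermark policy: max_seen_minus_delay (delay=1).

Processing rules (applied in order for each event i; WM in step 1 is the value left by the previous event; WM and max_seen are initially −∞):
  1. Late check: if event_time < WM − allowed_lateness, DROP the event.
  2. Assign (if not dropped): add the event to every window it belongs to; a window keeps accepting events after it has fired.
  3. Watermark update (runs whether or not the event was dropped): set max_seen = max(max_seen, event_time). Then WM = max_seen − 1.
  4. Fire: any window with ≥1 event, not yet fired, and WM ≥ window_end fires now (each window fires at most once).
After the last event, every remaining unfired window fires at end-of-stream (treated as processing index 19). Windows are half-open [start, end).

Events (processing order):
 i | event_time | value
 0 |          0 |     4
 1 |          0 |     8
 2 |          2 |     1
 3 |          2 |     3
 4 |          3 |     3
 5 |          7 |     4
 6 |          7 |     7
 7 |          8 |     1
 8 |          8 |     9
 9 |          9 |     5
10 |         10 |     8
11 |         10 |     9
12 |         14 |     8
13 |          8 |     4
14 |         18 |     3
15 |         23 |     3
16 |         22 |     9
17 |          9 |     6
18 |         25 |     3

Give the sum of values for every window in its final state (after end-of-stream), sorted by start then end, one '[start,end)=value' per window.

i=0 t=0 v=4: → [0,7); WM=-1
i=1 t=0 v=8: → [0,7); WM=-1
i=2 t=2 v=1: → [0,7); WM=1
i=3 t=2 v=3: → [0,7); WM=1
i=4 t=3 v=3: → [0,7); WM=2
i=5 t=7 v=4: → [6,13); WM=6
i=6 t=7 v=7: → [6,13); WM=6
i=7 t=8 v=1: → [6,13); WM=7; [0,7) fires=19
i=8 t=8 v=9: → [6,13); WM=7
i=9 t=9 v=5: → [6,13); WM=8
i=10 t=10 v=8: → [6,13); WM=9
i=11 t=10 v=9: → [6,13); WM=9
i=12 t=14 v=8: → [12,19); WM=13; [6,13) fires=43
i=13 t=8 v=4: DROP (t<13-3); WM=13
i=14 t=18 v=3: → [18,25),[12,19); WM=17
i=15 t=23 v=3: → [18,25); WM=22; [12,19) fires=11
i=16 t=22 v=9: → [18,25); WM=22
i=17 t=9 v=6: DROP (t<22-3); WM=22
i=18 t=25 v=3: → [24,31); WM=24

[0,7)=19 [6,13)=43 [12,19)=11 [18,25)=15 [24,31)=3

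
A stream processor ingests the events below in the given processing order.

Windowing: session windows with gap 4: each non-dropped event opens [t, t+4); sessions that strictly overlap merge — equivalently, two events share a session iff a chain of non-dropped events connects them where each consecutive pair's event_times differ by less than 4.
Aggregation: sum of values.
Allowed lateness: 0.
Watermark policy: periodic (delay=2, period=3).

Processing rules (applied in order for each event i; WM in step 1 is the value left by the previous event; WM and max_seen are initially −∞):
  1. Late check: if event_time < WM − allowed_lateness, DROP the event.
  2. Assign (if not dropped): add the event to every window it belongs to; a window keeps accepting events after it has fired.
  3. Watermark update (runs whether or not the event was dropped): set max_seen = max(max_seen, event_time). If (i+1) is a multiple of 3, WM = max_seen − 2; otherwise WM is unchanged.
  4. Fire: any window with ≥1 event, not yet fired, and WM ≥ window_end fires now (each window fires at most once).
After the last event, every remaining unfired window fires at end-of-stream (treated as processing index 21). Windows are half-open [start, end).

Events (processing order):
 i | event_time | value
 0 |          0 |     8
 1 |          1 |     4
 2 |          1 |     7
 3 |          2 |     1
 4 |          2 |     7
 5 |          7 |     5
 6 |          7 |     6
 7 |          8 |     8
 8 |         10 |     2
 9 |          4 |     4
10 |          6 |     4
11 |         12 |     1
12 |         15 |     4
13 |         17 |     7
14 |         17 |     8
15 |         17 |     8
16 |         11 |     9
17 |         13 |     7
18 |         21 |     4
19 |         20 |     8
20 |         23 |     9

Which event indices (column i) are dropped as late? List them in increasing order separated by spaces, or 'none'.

9 10 16 17

i=0 t=0 v=8: → [0,4); WM=−∞
i=1 t=1 v=4: → [0,5); WM=−∞
i=2 t=1 v=7: → [0,5); WM=-1
i=3 t=2 v=1: → [0,6); WM=-1
i=4 t=2 v=7: → [0,6); WM=-1
i=5 t=7 v=5: → [7,11); WM=5
i=6 t=7 v=6: → [7,11); WM=5
i=7 t=8 v=8: → [7,12); WM=5
i=8 t=10 v=2: → [7,14); WM=8
i=9 t=4 v=4: DROP (t<8-0); WM=8
i=10 t=6 v=4: DROP (t<8-0); WM=8
i=11 t=12 v=1: → [7,16); WM=10
i=12 t=15 v=4: → [7,19); WM=10
i=13 t=17 v=7: → [7,21); WM=10
i=14 t=17 v=8: → [7,21); WM=15
i=15 t=17 v=8: → [7,21); WM=15
i=16 t=11 v=9: DROP (t<15-0); WM=15
i=17 t=13 v=7: DROP (t<15-0); WM=15
i=18 t=21 v=4: → [21,25); WM=15
i=19 t=20 v=8: → [7,25); WM=15
i=20 t=23 v=9: → [7,27); WM=21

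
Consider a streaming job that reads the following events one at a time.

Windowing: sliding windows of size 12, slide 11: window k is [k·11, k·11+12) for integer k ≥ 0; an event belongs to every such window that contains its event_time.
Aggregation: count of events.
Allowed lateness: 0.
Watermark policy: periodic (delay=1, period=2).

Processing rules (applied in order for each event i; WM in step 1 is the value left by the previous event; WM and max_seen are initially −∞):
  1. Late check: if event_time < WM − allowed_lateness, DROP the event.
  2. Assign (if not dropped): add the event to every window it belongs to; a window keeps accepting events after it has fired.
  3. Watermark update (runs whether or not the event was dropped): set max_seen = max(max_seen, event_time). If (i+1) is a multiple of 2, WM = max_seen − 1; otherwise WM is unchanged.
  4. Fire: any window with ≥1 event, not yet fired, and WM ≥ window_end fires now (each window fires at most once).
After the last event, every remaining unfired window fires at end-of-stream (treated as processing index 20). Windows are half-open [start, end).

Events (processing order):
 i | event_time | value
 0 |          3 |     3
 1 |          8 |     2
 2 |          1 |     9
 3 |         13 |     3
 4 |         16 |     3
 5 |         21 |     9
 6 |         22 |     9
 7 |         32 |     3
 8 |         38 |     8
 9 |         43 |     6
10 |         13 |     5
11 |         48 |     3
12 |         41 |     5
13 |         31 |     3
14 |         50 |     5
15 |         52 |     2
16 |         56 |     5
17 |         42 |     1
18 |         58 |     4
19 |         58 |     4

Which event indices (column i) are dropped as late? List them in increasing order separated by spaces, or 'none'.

2 10 12 13 17

i=0 t=3 v=3: → [0,12); WM=−∞
i=1 t=8 v=2: → [0,12); WM=7
i=2 t=1 v=9: DROP (t<7-0); WM=7
i=3 t=13 v=3: → [11,23); WM=12; [0,12) fires=2
i=4 t=16 v=3: → [11,23); WM=12
i=5 t=21 v=9: → [11,23); WM=20
i=6 t=22 v=9: → [22,34),[11,23); WM=20
i=7 t=32 v=3: → [22,34); WM=31; [11,23) fires=4
i=8 t=38 v=8: → [33,45); WM=31
i=9 t=43 v=6: → [33,45); WM=42; [22,34) fires=2
i=10 t=13 v=5: DROP (t<42-0); WM=42
i=11 t=48 v=3: → [44,56); WM=47; [33,45) fires=2
i=12 t=41 v=5: DROP (t<47-0); WM=47
i=13 t=31 v=3: DROP (t<47-0); WM=47
i=14 t=50 v=5: → [44,56); WM=47
i=15 t=52 v=2: → [44,56); WM=51
i=16 t=56 v=5: → [55,67); WM=51
i=17 t=42 v=1: DROP (t<51-0); WM=55
i=18 t=58 v=4: → [55,67); WM=55
i=19 t=58 v=4: → [55,67); WM=57; [44,56) fires=3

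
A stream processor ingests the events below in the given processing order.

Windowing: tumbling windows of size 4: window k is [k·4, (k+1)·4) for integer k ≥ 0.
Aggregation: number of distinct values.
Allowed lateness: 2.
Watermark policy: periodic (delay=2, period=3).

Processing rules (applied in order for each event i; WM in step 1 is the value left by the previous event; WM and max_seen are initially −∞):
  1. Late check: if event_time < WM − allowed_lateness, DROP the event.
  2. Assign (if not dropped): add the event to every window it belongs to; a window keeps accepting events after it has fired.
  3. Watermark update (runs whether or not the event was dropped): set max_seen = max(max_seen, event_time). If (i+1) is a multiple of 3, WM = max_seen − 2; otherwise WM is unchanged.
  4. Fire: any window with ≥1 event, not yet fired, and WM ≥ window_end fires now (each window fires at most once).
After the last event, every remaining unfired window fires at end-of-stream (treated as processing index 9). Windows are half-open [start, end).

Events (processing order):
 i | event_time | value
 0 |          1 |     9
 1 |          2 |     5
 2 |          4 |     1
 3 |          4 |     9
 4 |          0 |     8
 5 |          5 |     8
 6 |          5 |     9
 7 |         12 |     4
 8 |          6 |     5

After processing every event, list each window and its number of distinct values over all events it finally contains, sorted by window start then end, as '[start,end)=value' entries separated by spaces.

[0,4)=3 [4,8)=4 [12,16)=1

i=0 t=1 v=9: → [0,4); WM=−∞
i=1 t=2 v=5: → [0,4); WM=−∞
i=2 t=4 v=1: → [4,8); WM=2
i=3 t=4 v=9: → [4,8); WM=2
i=4 t=0 v=8: → [0,4); WM=2
i=5 t=5 v=8: → [4,8); WM=3
i=6 t=5 v=9: → [4,8); WM=3
i=7 t=12 v=4: → [12,16); WM=3
i=8 t=6 v=5: → [4,8); WM=10; [0,4) fires=3 [4,8) fires=4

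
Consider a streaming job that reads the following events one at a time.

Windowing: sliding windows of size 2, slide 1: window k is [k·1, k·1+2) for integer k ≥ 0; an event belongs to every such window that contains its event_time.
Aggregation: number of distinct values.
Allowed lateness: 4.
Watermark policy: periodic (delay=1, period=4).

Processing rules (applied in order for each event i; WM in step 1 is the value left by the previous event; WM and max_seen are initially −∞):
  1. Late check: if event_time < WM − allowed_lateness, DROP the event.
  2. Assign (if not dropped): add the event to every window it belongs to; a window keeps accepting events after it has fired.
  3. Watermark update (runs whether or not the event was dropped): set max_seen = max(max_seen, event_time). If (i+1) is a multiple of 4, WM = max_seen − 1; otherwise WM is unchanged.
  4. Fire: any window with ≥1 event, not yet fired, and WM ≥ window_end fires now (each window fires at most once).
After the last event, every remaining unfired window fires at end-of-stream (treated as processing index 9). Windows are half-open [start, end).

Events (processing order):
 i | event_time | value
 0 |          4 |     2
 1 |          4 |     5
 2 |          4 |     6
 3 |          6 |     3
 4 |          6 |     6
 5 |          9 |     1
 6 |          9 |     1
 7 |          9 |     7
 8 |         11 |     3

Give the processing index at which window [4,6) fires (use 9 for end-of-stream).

7

i=0 t=4 v=2: → [4,6),[3,5); WM=−∞
i=1 t=4 v=5: → [4,6),[3,5); WM=−∞
i=2 t=4 v=6: → [4,6),[3,5); WM=−∞
i=3 t=6 v=3: → [6,8),[5,7); WM=5; [3,5) fires=3
i=4 t=6 v=6: → [6,8),[5,7); WM=5
i=5 t=9 v=1: → [9,11),[8,10); WM=5
i=6 t=9 v=1: → [9,11),[8,10); WM=5
i=7 t=9 v=7: → [9,11),[8,10); WM=8; [4,6) fires=3 [5,7) fires=2 [6,8) fires=2
i=8 t=11 v=3: → [11,13),[10,12); WM=8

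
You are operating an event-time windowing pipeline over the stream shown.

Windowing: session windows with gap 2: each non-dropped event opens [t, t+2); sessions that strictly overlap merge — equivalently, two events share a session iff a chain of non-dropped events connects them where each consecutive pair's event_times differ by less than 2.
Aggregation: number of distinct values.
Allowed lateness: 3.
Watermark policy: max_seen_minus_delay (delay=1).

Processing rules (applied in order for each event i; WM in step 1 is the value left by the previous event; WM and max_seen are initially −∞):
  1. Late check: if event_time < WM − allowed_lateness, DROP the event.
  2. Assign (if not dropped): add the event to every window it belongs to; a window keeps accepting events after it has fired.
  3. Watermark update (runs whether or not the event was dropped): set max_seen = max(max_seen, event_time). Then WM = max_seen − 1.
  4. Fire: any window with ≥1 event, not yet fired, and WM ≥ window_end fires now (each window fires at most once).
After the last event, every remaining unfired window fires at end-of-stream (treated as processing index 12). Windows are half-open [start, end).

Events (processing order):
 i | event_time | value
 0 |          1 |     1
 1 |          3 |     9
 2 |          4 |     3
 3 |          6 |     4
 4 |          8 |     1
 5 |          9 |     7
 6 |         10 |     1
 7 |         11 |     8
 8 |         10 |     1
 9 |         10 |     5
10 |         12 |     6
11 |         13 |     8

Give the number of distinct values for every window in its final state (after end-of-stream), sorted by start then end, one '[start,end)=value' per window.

[1,3)=1 [3,6)=2 [6,8)=1 [8,15)=5

i=0 t=1 v=1: → [1,3); WM=0
i=1 t=3 v=9: → [3,5); WM=2
i=2 t=4 v=3: → [3,6); WM=3
i=3 t=6 v=4: → [6,8); WM=5
i=4 t=8 v=1: → [8,10); WM=7
i=5 t=9 v=7: → [8,11); WM=8
i=6 t=10 v=1: → [8,12); WM=9
i=7 t=11 v=8: → [8,13); WM=10
i=8 t=10 v=1: → [8,13); WM=10
i=9 t=10 v=5: → [8,13); WM=10
i=10 t=12 v=6: → [8,14); WM=11
i=11 t=13 v=8: → [8,15); WM=12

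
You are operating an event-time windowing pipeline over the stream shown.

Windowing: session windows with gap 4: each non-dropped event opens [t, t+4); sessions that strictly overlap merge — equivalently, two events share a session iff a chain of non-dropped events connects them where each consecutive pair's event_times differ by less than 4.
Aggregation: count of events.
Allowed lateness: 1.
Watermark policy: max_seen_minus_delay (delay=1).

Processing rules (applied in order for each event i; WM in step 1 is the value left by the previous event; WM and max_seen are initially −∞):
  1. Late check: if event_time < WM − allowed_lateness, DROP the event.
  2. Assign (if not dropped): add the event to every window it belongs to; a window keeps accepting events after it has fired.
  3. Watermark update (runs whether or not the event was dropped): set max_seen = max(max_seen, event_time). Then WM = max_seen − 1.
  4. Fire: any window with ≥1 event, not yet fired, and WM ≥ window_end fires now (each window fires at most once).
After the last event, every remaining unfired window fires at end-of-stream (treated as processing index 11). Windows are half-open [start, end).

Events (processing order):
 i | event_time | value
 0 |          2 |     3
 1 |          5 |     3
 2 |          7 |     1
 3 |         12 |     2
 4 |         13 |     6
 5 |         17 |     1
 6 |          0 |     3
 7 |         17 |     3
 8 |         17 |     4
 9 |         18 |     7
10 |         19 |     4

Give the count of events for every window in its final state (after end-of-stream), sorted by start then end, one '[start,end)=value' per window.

[2,11)=3 [12,17)=2 [17,23)=5

i=0 t=2 v=3: → [2,6); WM=1
i=1 t=5 v=3: → [2,9); WM=4
i=2 t=7 v=1: → [2,11); WM=6
i=3 t=12 v=2: → [12,16); WM=11
i=4 t=13 v=6: → [12,17); WM=12
i=5 t=17 v=1: → [17,21); WM=16
i=6 t=0 v=3: DROP (t<16-1); WM=16
i=7 t=17 v=3: → [17,21); WM=16
i=8 t=17 v=4: → [17,21); WM=16
i=9 t=18 v=7: → [17,22); WM=17
i=10 t=19 v=4: → [17,23); WM=18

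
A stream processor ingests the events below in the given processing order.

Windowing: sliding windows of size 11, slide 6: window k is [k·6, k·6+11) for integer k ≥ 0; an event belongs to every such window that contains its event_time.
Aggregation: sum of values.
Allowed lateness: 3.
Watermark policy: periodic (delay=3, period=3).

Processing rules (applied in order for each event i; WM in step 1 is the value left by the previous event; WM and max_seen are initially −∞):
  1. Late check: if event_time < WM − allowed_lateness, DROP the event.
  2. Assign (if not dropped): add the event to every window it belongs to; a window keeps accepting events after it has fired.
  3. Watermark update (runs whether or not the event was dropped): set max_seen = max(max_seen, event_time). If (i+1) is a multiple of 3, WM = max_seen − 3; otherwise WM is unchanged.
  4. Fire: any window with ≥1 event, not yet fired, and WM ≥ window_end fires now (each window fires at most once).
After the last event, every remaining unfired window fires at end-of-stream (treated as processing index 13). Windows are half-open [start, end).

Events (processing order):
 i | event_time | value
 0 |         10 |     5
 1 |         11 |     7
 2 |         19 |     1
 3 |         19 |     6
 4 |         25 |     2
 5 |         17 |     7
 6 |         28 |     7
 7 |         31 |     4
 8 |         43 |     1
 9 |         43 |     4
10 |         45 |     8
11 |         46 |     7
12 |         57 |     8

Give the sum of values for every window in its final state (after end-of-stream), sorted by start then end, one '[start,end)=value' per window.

[0,11)=5 [6,17)=12 [12,23)=14 [18,29)=16 [24,35)=13 [30,41)=4 [36,47)=20 [42,53)=20 [48,59)=8 [54,65)=8

i=0 t=10 v=5: → [6,17),[0,11); WM=−∞
i=1 t=11 v=7: → [6,17); WM=−∞
i=2 t=19 v=1: → [18,29),[12,23); WM=16; [0,11) fires=5
i=3 t=19 v=6: → [18,29),[12,23); WM=16
i=4 t=25 v=2: → [24,35),[18,29); WM=16
i=5 t=17 v=7: → [12,23); WM=22; [6,17) fires=12
i=6 t=28 v=7: → [24,35),[18,29); WM=22
i=7 t=31 v=4: → [30,41),[24,35); WM=22
i=8 t=43 v=1: → [42,53),[36,47); WM=40; [12,23) fires=14 [18,29) fires=16 [24,35) fires=13
i=9 t=43 v=4: → [42,53),[36,47); WM=40
i=10 t=45 v=8: → [42,53),[36,47); WM=40
i=11 t=46 v=7: → [42,53),[36,47); WM=43; [30,41) fires=4
i=12 t=57 v=8: → [54,65),[48,59); WM=43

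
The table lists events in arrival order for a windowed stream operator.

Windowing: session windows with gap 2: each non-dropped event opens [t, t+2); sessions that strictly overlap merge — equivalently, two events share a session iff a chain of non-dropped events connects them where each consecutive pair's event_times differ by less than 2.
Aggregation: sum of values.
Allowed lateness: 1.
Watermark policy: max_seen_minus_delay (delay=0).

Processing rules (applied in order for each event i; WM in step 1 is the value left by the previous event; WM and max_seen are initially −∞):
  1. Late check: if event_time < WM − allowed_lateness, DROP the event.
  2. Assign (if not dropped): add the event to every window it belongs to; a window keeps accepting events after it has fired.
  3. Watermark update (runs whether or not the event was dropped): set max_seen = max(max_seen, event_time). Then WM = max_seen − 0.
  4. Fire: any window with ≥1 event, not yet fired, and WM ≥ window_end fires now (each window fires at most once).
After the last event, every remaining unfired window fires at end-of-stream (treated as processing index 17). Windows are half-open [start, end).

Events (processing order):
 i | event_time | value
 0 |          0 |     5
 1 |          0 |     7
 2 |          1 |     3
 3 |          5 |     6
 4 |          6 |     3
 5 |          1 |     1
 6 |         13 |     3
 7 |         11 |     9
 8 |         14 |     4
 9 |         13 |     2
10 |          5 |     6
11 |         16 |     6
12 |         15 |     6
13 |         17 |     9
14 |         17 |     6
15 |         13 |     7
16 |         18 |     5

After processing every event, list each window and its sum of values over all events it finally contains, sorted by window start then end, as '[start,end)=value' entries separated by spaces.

[0,3)=15 [5,8)=9 [13,20)=41

i=0 t=0 v=5: → [0,2); WM=0
i=1 t=0 v=7: → [0,2); WM=0
i=2 t=1 v=3: → [0,3); WM=1
i=3 t=5 v=6: → [5,7); WM=5
i=4 t=6 v=3: → [5,8); WM=6
i=5 t=1 v=1: DROP (t<6-1); WM=6
i=6 t=13 v=3: → [13,15); WM=13
i=7 t=11 v=9: DROP (t<13-1); WM=13
i=8 t=14 v=4: → [13,16); WM=14
i=9 t=13 v=2: → [13,16); WM=14
i=10 t=5 v=6: DROP (t<14-1); WM=14
i=11 t=16 v=6: → [16,18); WM=16
i=12 t=15 v=6: → [13,18); WM=16
i=13 t=17 v=9: → [13,19); WM=17
i=14 t=17 v=6: → [13,19); WM=17
i=15 t=13 v=7: DROP (t<17-1); WM=17
i=16 t=18 v=5: → [13,20); WM=18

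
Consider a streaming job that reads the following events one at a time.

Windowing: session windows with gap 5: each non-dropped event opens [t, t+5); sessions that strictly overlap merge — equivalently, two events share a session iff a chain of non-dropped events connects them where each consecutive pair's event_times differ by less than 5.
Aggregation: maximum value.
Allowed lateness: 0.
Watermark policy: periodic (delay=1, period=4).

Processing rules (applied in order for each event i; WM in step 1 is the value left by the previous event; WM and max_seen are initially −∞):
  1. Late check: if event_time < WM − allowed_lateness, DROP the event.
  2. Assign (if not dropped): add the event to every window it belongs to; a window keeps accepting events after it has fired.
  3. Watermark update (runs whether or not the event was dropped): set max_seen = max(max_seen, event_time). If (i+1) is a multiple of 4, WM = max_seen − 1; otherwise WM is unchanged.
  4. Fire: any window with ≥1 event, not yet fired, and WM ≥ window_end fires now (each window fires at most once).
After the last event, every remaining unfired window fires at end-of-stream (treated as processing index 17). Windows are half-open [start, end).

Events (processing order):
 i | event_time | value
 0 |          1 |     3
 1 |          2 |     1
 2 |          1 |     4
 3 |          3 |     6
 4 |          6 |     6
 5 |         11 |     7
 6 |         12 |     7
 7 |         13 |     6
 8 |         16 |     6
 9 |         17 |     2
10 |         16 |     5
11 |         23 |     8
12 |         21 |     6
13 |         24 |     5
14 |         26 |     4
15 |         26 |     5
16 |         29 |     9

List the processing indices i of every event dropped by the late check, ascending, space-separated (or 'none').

i=0 t=1 v=3: → [1,6); WM=−∞
i=1 t=2 v=1: → [1,7); WM=−∞
i=2 t=1 v=4: → [1,7); WM=−∞
i=3 t=3 v=6: → [1,8); WM=2
i=4 t=6 v=6: → [1,11); WM=2
i=5 t=11 v=7: → [11,16); WM=2
i=6 t=12 v=7: → [11,17); WM=2
i=7 t=13 v=6: → [11,18); WM=12
i=8 t=16 v=6: → [11,21); WM=12
i=9 t=17 v=2: → [11,22); WM=12
i=10 t=16 v=5: → [11,22); WM=12
i=11 t=23 v=8: → [23,28); WM=22
i=12 t=21 v=6: DROP (t<22-0); WM=22
i=13 t=24 v=5: → [23,29); WM=22
i=14 t=26 v=4: → [23,31); WM=22
i=15 t=26 v=5: → [23,31); WM=25
i=16 t=29 v=9: → [23,34); WM=25

12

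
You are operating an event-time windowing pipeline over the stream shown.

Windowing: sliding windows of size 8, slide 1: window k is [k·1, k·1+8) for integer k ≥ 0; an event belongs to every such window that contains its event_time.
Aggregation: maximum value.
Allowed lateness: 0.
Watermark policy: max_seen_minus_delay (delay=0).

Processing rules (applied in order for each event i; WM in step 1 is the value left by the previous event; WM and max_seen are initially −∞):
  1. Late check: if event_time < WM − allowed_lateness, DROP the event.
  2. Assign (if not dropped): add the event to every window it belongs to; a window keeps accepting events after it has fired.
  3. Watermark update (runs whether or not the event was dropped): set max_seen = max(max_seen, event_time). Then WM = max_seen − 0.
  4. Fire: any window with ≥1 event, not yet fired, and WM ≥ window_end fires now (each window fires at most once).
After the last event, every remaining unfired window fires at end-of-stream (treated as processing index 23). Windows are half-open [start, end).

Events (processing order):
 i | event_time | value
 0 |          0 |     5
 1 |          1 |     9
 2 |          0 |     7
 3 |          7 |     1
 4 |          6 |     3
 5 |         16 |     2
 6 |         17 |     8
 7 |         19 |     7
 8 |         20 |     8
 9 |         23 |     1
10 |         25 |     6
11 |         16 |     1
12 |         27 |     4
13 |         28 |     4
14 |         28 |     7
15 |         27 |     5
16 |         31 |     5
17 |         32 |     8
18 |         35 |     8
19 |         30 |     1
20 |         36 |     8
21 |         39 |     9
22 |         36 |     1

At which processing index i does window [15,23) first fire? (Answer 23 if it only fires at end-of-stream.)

i=0 t=0 v=5: → [0,8); WM=0
i=1 t=1 v=9: → [1,9),[0,8); WM=1
i=2 t=0 v=7: DROP (t<1-0); WM=1
i=3 t=7 v=1: → [7,15),[6,14),[5,13),[4,12),[3,11),[2,10),[1,9),[0,8); WM=7
i=4 t=6 v=3: DROP (t<7-0); WM=7
i=5 t=16 v=2: → [16,24),[15,23),[14,22),[13,21),[12,20),[11,19),[10,18),[9,17); WM=16; [0,8) fires=9 [1,9) fires=9 [2,10) fires=1 [3,11) fires=1 [4,12) fires=1 [5,13) fires=1 [6,14) fires=1 [7,15) fires=1
i=6 t=17 v=8: → [17,25),[16,24),[15,23),[14,22),[13,21),[12,20),[11,19),[10,18); WM=17; [9,17) fires=2
i=7 t=19 v=7: → [19,27),[18,26),[17,25),[16,24),[15,23),[14,22),[13,21),[12,20); WM=19; [10,18) fires=8 [11,19) fires=8
i=8 t=20 v=8: → [20,28),[19,27),[18,26),[17,25),[16,24),[15,23),[14,22),[13,21); WM=20; [12,20) fires=8
i=9 t=23 v=1: → [23,31),[22,30),[21,29),[20,28),[19,27),[18,26),[17,25),[16,24); WM=23; [13,21) fires=8 [14,22) fires=8 [15,23) fires=8
i=10 t=25 v=6: → [25,33),[24,32),[23,31),[22,30),[21,29),[20,28),[19,27),[18,26); WM=25; [16,24) fires=8 [17,25) fires=8
i=11 t=16 v=1: DROP (t<25-0); WM=25
i=12 t=27 v=4: → [27,35),[26,34),[25,33),[24,32),[23,31),[22,30),[21,29),[20,28); WM=27; [18,26) fires=8 [19,27) fires=8
i=13 t=28 v=4: → [28,36),[27,35),[26,34),[25,33),[24,32),[23,31),[22,30),[21,29); WM=28; [20,28) fires=8
i=14 t=28 v=7: → [28,36),[27,35),[26,34),[25,33),[24,32),[23,31),[22,30),[21,29); WM=28
i=15 t=27 v=5: DROP (t<28-0); WM=28
i=16 t=31 v=5: → [31,39),[30,38),[29,37),[28,36),[27,35),[26,34),[25,33),[24,32); WM=31; [21,29) fires=7 [22,30) fires=7 [23,31) fires=7
i=17 t=32 v=8: → [32,40),[31,39),[30,38),[29,37),[28,36),[27,35),[26,34),[25,33); WM=32; [24,32) fires=7
i=18 t=35 v=8: → [35,43),[34,42),[33,41),[32,40),[31,39),[30,38),[29,37),[28,36); WM=35; [25,33) fires=8 [26,34) fires=8 [27,35) fires=8
i=19 t=30 v=1: DROP (t<35-0); WM=35
i=20 t=36 v=8: → [36,44),[35,43),[34,42),[33,41),[32,40),[31,39),[30,38),[29,37); WM=36; [28,36) fires=8
i=21 t=39 v=9: → [39,47),[38,46),[37,45),[36,44),[35,43),[34,42),[33,41),[32,40); WM=39; [29,37) fires=8 [30,38) fires=8 [31,39) fires=8
i=22 t=36 v=1: DROP (t<39-0); WM=39

9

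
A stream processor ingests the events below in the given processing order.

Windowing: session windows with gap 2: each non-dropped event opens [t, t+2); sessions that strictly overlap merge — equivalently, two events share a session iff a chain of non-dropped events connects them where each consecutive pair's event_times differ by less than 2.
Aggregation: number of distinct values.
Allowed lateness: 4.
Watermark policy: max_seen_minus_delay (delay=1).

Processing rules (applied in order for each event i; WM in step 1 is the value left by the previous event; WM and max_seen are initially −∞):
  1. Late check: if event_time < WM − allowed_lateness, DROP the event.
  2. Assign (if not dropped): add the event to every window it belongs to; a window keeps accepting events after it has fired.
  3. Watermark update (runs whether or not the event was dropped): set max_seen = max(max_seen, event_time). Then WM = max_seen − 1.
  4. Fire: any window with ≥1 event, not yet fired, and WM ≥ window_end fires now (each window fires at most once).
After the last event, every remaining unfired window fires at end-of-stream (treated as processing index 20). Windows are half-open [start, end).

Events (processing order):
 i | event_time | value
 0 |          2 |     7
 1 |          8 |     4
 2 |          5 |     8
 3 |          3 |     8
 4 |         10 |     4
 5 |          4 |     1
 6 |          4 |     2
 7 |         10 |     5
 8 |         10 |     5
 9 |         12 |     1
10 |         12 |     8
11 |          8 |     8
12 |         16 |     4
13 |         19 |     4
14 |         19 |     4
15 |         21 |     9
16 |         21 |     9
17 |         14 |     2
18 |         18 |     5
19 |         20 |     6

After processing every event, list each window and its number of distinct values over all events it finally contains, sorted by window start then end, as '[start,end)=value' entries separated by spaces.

[2,5)=2 [5,7)=1 [8,10)=2 [10,12)=2 [12,14)=2 [16,18)=1 [18,23)=4

i=0 t=2 v=7: → [2,4); WM=1
i=1 t=8 v=4: → [8,10); WM=7
i=2 t=5 v=8: → [5,7); WM=7
i=3 t=3 v=8: → [2,5); WM=7
i=4 t=10 v=4: → [10,12); WM=9
i=5 t=4 v=1: DROP (t<9-4); WM=9
i=6 t=4 v=2: DROP (t<9-4); WM=9
i=7 t=10 v=5: → [10,12); WM=9
i=8 t=10 v=5: → [10,12); WM=9
i=9 t=12 v=1: → [12,14); WM=11
i=10 t=12 v=8: → [12,14); WM=11
i=11 t=8 v=8: → [8,10); WM=11
i=12 t=16 v=4: → [16,18); WM=15
i=13 t=19 v=4: → [19,21); WM=18
i=14 t=19 v=4: → [19,21); WM=18
i=15 t=21 v=9: → [21,23); WM=20
i=16 t=21 v=9: → [21,23); WM=20
i=17 t=14 v=2: DROP (t<20-4); WM=20
i=18 t=18 v=5: → [18,21); WM=20
i=19 t=20 v=6: → [18,23); WM=20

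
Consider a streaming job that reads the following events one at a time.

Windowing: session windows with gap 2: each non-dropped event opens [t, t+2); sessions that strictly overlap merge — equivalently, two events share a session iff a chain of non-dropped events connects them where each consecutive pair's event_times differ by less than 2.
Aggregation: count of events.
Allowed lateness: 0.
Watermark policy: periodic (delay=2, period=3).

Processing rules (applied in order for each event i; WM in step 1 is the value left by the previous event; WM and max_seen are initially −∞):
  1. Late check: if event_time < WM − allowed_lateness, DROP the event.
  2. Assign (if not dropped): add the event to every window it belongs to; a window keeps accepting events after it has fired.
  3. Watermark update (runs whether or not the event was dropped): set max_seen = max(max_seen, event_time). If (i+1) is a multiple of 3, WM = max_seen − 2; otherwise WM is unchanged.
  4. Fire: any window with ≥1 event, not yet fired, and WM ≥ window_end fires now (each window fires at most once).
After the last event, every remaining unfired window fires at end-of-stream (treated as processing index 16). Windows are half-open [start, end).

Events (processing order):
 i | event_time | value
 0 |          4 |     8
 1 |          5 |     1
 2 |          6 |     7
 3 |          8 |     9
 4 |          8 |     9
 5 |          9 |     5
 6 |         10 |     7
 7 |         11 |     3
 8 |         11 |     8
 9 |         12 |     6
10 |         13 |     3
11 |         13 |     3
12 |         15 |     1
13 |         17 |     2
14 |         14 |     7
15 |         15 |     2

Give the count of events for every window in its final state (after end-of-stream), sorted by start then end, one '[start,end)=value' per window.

i=0 t=4 v=8: → [4,6); WM=−∞
i=1 t=5 v=1: → [4,7); WM=−∞
i=2 t=6 v=7: → [4,8); WM=4
i=3 t=8 v=9: → [8,10); WM=4
i=4 t=8 v=9: → [8,10); WM=4
i=5 t=9 v=5: → [8,11); WM=7
i=6 t=10 v=7: → [8,12); WM=7
i=7 t=11 v=3: → [8,13); WM=7
i=8 t=11 v=8: → [8,13); WM=9
i=9 t=12 v=6: → [8,14); WM=9
i=10 t=13 v=3: → [8,15); WM=9
i=11 t=13 v=3: → [8,15); WM=11
i=12 t=15 v=1: → [15,17); WM=11
i=13 t=17 v=2: → [17,19); WM=11
i=14 t=14 v=7: → [8,17); WM=15
i=15 t=15 v=2: → [8,17); WM=15

[4,8)=3 [8,17)=12 [17,19)=1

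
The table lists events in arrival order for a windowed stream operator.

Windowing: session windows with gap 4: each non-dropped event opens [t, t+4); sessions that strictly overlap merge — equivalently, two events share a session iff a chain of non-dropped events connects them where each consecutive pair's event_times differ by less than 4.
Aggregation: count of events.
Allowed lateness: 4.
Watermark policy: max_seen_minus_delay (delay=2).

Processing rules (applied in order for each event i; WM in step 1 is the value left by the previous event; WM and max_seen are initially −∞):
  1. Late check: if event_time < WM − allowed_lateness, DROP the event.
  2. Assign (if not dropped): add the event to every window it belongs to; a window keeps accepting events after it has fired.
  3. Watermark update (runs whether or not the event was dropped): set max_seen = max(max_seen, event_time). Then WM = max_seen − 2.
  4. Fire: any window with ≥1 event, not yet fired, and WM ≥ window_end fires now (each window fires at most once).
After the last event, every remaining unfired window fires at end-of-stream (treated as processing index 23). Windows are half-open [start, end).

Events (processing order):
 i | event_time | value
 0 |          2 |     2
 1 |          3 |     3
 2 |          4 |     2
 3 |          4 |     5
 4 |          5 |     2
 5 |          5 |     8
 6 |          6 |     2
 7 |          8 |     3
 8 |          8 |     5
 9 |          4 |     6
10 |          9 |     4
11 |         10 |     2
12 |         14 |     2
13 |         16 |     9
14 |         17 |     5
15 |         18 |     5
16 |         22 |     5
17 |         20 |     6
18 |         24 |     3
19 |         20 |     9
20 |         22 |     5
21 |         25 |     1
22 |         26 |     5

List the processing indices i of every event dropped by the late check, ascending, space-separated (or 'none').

none

i=0 t=2 v=2: → [2,6); WM=0
i=1 t=3 v=3: → [2,7); WM=1
i=2 t=4 v=2: → [2,8); WM=2
i=3 t=4 v=5: → [2,8); WM=2
i=4 t=5 v=2: → [2,9); WM=3
i=5 t=5 v=8: → [2,9); WM=3
i=6 t=6 v=2: → [2,10); WM=4
i=7 t=8 v=3: → [2,12); WM=6
i=8 t=8 v=5: → [2,12); WM=6
i=9 t=4 v=6: → [2,12); WM=6
i=10 t=9 v=4: → [2,13); WM=7
i=11 t=10 v=2: → [2,14); WM=8
i=12 t=14 v=2: → [14,18); WM=12
i=13 t=16 v=9: → [14,20); WM=14
i=14 t=17 v=5: → [14,21); WM=15
i=15 t=18 v=5: → [14,22); WM=16
i=16 t=22 v=5: → [22,26); WM=20
i=17 t=20 v=6: → [14,26); WM=20
i=18 t=24 v=3: → [14,28); WM=22
i=19 t=20 v=9: → [14,28); WM=22
i=20 t=22 v=5: → [14,28); WM=22
i=21 t=25 v=1: → [14,29); WM=23
i=22 t=26 v=5: → [14,30); WM=24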